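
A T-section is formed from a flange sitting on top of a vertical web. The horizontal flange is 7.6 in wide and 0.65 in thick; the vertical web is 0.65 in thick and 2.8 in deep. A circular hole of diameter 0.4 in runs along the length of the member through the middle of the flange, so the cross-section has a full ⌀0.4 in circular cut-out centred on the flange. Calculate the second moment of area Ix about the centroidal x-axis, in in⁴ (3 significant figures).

Ix ≈ 5.29 in⁴

Decompose the section into non-overlapping parts with the origin at the bottom-left of its bounding rectangle.
Flange: 7.6 × 0.65, A = 4.94 in², y = 3.125 in, Ī = 0.17393 in⁴.
Web: 0.65 × 2.8, A = 1.82 in², y = 1.4 in, Ī = 1.1891 in⁴.
Hole (subtracted): ⌀0.4, A = 0.12566 in², y = 3.125 in, Ī = 0.0012566 in⁴.
Centroid: ȳ = ΣA·y / ΣA = 2.6518 in.
Transfer each piece to the centroidal x-axis using Ī + A·d² with d = y − 2.6518:
  flange: d = 0.47322 in → contributes +1.2802 in⁴
  web: d = -1.2518 in → contributes +4.0409 in⁴
  hole: d = 0.47322 in → contributes −0.029397 in⁴
Total I = 5.2917 in⁴.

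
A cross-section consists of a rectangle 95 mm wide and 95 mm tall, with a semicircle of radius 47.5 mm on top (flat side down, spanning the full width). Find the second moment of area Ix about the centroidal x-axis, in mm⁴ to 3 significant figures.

Treat the section as a set of non-overlapping primitives; coordinates are from the bounding-box lower-left.
Rectangular body: 95 × 95, A = 9 025 mm², y = 47.5 mm, Ī = 6 787 552 mm⁴.
Semicircular cap: semicircle r = 47.5, A = 3544.1 mm², y = 115.16 mm, Ī = 558 736 mm⁴.
Centroid: ȳ = ΣA·y / ΣA = 66.578 mm.
Transfer each piece to the centroidal x-axis using Ī + A·d² with d = y − 66.578:
  rectangular body: d = -19.078 mm → contributes +10 072 372 mm⁴
  semicircular cap: d = 48.582 mm → contributes +8 923 462 mm⁴
Total I = 18 995 834 mm⁴.

Ix ≈ 1.90 × 10⁷ mm⁴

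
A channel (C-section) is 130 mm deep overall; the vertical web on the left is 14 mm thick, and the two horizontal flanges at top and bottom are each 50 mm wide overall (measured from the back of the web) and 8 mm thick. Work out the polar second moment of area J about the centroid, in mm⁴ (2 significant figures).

J ≈ 5.1 × 10⁶ mm⁴

Break the section into simple shapes (no overlaps), measuring from the bottom-left corner of the bounding box.
Web: 14 × 130, A = 1 820 mm², y = 65 mm, Ī = 2 563 167 mm⁴.
Top flange (beyond web): 36 × 8, A = 288 mm², y = 126 mm, Ī = 1 536 mm⁴.
Bottom flange (beyond web): 36 × 8, A = 288 mm², y = 4 mm, Ī = 1 536 mm⁴.
By symmetry the centroid is at mid-height, ȳ = 65 mm.
Transfer each piece to the centroidal x-axis using Ī + A·d² with d = y − 65:
  web: d = 0 mm → contributes +2 563 167 mm⁴
  top flange (beyond web): d = 61 mm → contributes +1 073 184 mm⁴
  bottom flange (beyond web): d = -61 mm → contributes +1 073 184 mm⁴
Total I = 4 709 535 mm⁴.
For the y-axis: x̄ = 13.01 mm.
Repeating about the centroidal y-axis gives I_y = 365 390 mm⁴.
Polar second moment: J = I_x + I_y = 5 074 925 mm⁴.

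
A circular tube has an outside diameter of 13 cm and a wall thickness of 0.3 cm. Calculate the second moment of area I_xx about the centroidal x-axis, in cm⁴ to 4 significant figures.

Treat the section as a set of non-overlapping primitives; coordinates are from the bounding-box lower-left.
Outer circle: ⌀13, A = 132.732 cm², y = 6.5 cm, Ī = 1401.98 cm⁴.
Bore (subtracted): ⌀12.4, A = 120.763 cm², y = 6.5 cm, Ī = 1160.53 cm⁴.
By symmetry the centroid is at mid-height, ȳ = 6.5 cm.
All pieces are centred on the centroidal x-axis, so I = ΣĪ (holes subtracted) = 241.454 cm⁴.

I_xx ≈ 241.5 cm⁴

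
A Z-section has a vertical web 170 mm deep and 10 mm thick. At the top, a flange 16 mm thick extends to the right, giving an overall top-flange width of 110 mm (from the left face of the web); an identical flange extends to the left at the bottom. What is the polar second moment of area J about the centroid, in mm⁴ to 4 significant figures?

Break the section into simple shapes (no overlaps), measuring from the bottom-left corner of the bounding box.
Web: 10 × 170, A = 1 700 mm², y = 85 mm, Ī = 4 094 167 mm⁴.
Top flange (beyond web): 100 × 16, A = 1 600 mm², y = 162 mm, Ī = 34133.3 mm⁴.
Bottom flange (beyond web): 100 × 16, A = 1 600 mm², y = 8 mm, Ī = 34133.3 mm⁴.
Centroid: ȳ = ΣA·y / ΣA = 85 mm.
Transfer each piece to the centroidal x-axis using Ī + A·d² with d = y − 85:
  web: d = 0 mm → contributes +4 094 167 mm⁴
  top flange (beyond web): d = 77 mm → contributes +9 520 533 mm⁴
  bottom flange (beyond web): d = -77 mm → contributes +9 520 533 mm⁴
Total I = 23 135 233 mm⁴.
For the y-axis: x̄ = 105 mm.
Repeating about the centroidal y-axis gives I_y = 12 360 833 mm⁴.
Polar second moment: J = I_x + I_y = 35 496 067 mm⁴.

J ≈ 3.550 × 10⁷ mm⁴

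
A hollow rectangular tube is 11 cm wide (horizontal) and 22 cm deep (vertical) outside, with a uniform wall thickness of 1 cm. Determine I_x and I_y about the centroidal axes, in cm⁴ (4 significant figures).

Split into non-overlapping primitives; take the origin at the lower-left of the bounding box.
Outer rectangle: 11 × 22, A = 242 cm², y = 11 cm, Ī = 9760.67 cm⁴.
Inner void (subtracted): 9 × 20, A = 180 cm², y = 11 cm, Ī = 6 000 cm⁴.
By symmetry the centroid is at mid-height, ȳ = 11 cm.
All pieces are centred on the centroidal x-axis, so I = ΣĪ (holes subtracted) = 3760.67 cm⁴.
Repeating about the centroidal y-axis gives I_y = 1225.17 cm⁴.

I_x ≈ 3761 cm⁴, I_y ≈ 1225 cm⁴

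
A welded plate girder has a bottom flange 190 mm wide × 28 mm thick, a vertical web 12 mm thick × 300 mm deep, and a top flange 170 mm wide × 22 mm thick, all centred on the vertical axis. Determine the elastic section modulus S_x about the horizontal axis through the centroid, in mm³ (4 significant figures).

Decompose the section into non-overlapping parts with the origin at the bottom-left of its bounding rectangle.
Bottom plate: 190 × 28, A = 5 320 mm², y = 14 mm, Ī = 347 573 mm⁴.
Web plate: 12 × 300, A = 3 600 mm², y = 178 mm, Ī = 27 000 000 mm⁴.
Top plate: 170 × 22, A = 3 740 mm², y = 339 mm, Ī = 150 847 mm⁴.
Centroid: ȳ = ΣA·y / ΣA = 156.646 mm.
Transfer each piece to the horizontal axis through the centroid using Ī + A·d² with d = y − 156.646:
  bottom plate: d = -142.646 mm → contributes +108 598 499 mm⁴
  web plate: d = 21.3539 mm → contributes +28 641 556 mm⁴
  top plate: d = 182.354 mm → contributes +124 516 820 mm⁴
Total I = 261 756 875 mm⁴.
Extreme fibre distance c = 193.354 mm; S = I/c = 1 353 771 mm³.

S_x ≈ 1.354 × 10⁶ mm³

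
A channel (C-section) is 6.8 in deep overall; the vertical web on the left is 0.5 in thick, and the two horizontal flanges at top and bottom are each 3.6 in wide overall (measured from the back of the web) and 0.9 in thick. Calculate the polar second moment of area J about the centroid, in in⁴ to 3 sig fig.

J ≈ 73.4 in⁴

Split into non-overlapping primitives; take the origin at the lower-left of the bounding box.
Web: 0.5 × 6.8, A = 3.4 in², y = 3.4 in, Ī = 13.101 in⁴.
Top flange (beyond web): 3.1 × 0.9, A = 2.79 in², y = 6.35 in, Ī = 0.18833 in⁴.
Bottom flange (beyond web): 3.1 × 0.9, A = 2.79 in², y = 0.45 in, Ī = 0.18833 in⁴.
By symmetry the centroid is at mid-height, ȳ = 3.4 in.
Transfer each piece to the centroidal x-axis using Ī + A·d² with d = y − 3.4:
  web: d = 0 in → contributes +13.101 in⁴
  top flange (beyond web): d = 2.95 in → contributes +24.468 in⁴
  bottom flange (beyond web): d = -2.95 in → contributes +24.468 in⁴
Total I = 62.038 in⁴.
For the y-axis: x̄ = 1.3685 in.
Repeating about the centroidal y-axis gives I_y = 11.385 in⁴.
Polar second moment: J = I_x + I_y = 73.423 in⁴.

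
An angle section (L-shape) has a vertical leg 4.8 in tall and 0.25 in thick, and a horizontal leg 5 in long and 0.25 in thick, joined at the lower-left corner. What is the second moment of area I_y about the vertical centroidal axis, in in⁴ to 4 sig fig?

I_y ≈ 5.969 in⁴

Split into non-overlapping primitives; take the origin at the lower-left of the bounding box.
Vertical leg: 0.25 × 4.8, A = 1.2 in², x = 0.125 in, Ī = 0.00625 in⁴.
Horizontal leg (remainder): 4.75 × 0.25, A = 1.1875 in², x = 2.625 in, Ī = 2.23275 in⁴.
Centroid: x̄ = ΣA·x / ΣA = 1.36846 in.
Transfer each piece to the vertical centroidal axis using Ī + A·d² with d = x − 1.36846:
  vertical leg: d = -1.24346 in → contributes +1.86167 in⁴
  horizontal leg (remainder): d = 1.25654 in → contributes +4.1077 in⁴
Total I = 5.96936 in⁴.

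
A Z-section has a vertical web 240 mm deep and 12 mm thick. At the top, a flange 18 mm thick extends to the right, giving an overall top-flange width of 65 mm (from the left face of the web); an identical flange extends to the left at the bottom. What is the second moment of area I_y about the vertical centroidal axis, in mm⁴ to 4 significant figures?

Split into non-overlapping primitives; take the origin at the lower-left of the bounding box.
Web: 12 × 240, A = 2 880 mm², x = 59 mm, Ī = 34 560 mm⁴.
Top flange (beyond web): 53 × 18, A = 954 mm², x = 91.5 mm, Ī = 223 316 mm⁴.
Bottom flange (beyond web): 53 × 18, A = 954 mm², x = 26.5 mm, Ī = 223 316 mm⁴.
Centroid: x̄ = ΣA·x / ΣA = 59 mm.
Transfer each piece to the vertical centroidal axis using Ī + A·d² with d = x − 59:
  web: d = 0 mm → contributes +34 560 mm⁴
  top flange (beyond web): d = 32.5 mm → contributes +1 230 978 mm⁴
  bottom flange (beyond web): d = -32.5 mm → contributes +1 230 978 mm⁴
Total I = 2 496 516 mm⁴.

I_y ≈ 2.497 × 10⁶ mm⁴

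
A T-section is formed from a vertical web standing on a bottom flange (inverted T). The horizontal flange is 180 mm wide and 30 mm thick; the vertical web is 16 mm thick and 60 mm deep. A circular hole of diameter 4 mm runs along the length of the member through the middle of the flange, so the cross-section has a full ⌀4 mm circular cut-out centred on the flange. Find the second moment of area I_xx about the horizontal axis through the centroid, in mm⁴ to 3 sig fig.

I_xx ≈ 2.34 × 10⁶ mm⁴

Break the section into simple shapes (no overlaps), measuring from the bottom-left corner of the bounding box.
Flange: 180 × 30, A = 5 400 mm², y = 15 mm, Ī = 405 000 mm⁴.
Web: 16 × 60, A = 960 mm², y = 60 mm, Ī = 288 000 mm⁴.
Hole (subtracted): ⌀4, A = 12.566 mm², y = 15 mm, Ī = 12.566 mm⁴.
Centroid: ȳ = ΣA·y / ΣA = 21.806 mm.
Transfer each piece to the horizontal axis through the centroid using Ī + A·d² with d = y − 21.806:
  flange: d = -6.8059 mm → contributes +655 130 mm⁴
  web: d = 38.194 mm → contributes +1 688 438 mm⁴
  hole: d = -6.8059 mm → contributes −594.64 mm⁴
Total I = 2 342 973 mm⁴.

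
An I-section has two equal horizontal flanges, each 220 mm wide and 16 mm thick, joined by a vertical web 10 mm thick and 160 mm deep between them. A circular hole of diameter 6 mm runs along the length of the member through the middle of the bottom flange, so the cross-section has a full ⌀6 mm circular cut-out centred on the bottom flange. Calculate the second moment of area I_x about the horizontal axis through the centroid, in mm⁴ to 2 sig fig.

Split into non-overlapping primitives; take the origin at the lower-left of the bounding box.
Bottom flange: 220 × 16, A = 3 520 mm², y = 8 mm, Ī = 75 093 mm⁴.
Web: 10 × 160, A = 1 600 mm², y = 96 mm, Ī = 3 413 333 mm⁴.
Top flange: 220 × 16, A = 3 520 mm², y = 184 mm, Ī = 75 093 mm⁴.
Hole (subtracted): ⌀6, A = 28.27 mm², y = 8 mm, Ī = 63.62 mm⁴.
Centroid: ȳ = ΣA·y / ΣA = 96.29 mm.
Transfer each piece to the horizontal axis through the centroid using Ī + A·d² with d = y − 96.29:
  bottom flange: d = -88.29 mm → contributes +27 513 262 mm⁴
  web: d = -0.2889 mm → contributes +3 413 467 mm⁴
  top flange: d = 87.71 mm → contributes +27 155 272 mm⁴
  hole: d = -88.29 mm → contributes −220 460 mm⁴
Total I = 57 861 541 mm⁴.

I_x ≈ 5.8 × 10⁷ mm⁴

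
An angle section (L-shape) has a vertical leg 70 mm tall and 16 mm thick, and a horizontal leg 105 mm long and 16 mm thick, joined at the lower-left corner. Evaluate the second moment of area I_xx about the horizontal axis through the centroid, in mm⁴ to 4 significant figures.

Treat the section as a set of non-overlapping primitives; coordinates are from the bounding-box lower-left.
Vertical leg: 16 × 70, A = 1 120 mm², y = 35 mm, Ī = 457 333 mm⁴.
Horizontal leg (remainder): 89 × 16, A = 1 424 mm², y = 8 mm, Ī = 30378.7 mm⁴.
Centroid: ȳ = ΣA·y / ΣA = 19.8868 mm.
Transfer each piece to the horizontal axis through the centroid using Ī + A·d² with d = y − 19.8868:
  vertical leg: d = 15.1132 mm → contributes +713 151 mm⁴
  horizontal leg (remainder): d = -11.8868 mm → contributes +231 584 mm⁴
Total I = 944 735 mm⁴.

I_xx ≈ 9.447 × 10⁵ mm⁴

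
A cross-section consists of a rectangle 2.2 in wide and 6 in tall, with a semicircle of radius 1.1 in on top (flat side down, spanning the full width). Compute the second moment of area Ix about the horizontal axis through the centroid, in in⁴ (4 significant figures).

Ix ≈ 59.73 in⁴

Treat the section as a set of non-overlapping primitives; coordinates are from the bounding-box lower-left.
Rectangular body: 2.2 × 6, A = 13.2 in², y = 3 in, Ī = 39.6 in⁴.
Semicircular cap: semicircle r = 1.1, A = 1.90066 in², y = 6.46685 in, Ī = 0.160695 in⁴.
Centroid: ȳ = ΣA·y / ΣA = 3.43636 in.
Transfer each piece to the horizontal axis through the centroid using Ī + A·d² with d = y − 3.43636:
  rectangular body: d = -0.43636 in → contributes +42.1134 in⁴
  semicircular cap: d = 3.03049 in → contributes +17.6162 in⁴
Total I = 59.7296 in⁴.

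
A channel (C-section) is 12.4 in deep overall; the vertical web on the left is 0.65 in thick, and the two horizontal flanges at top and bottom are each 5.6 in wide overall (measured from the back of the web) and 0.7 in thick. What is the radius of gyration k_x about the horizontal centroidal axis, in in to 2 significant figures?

k_x ≈ 4.8 in

Break the section into simple shapes (no overlaps), measuring from the bottom-left corner of the bounding box.
Web: 0.65 × 12.4, A = 8.06 in², y = 6.2 in, Ī = 103.3 in⁴.
Top flange (beyond web): 4.95 × 0.7, A = 3.465 in², y = 12.05 in, Ī = 0.1415 in⁴.
Bottom flange (beyond web): 4.95 × 0.7, A = 3.465 in², y = 0.35 in, Ī = 0.1415 in⁴.
By symmetry the centroid is at mid-height, ȳ = 6.2 in.
Transfer each piece to the horizontal centroidal axis using Ī + A·d² with d = y − 6.2:
  web: d = 0 in → contributes +103.3 in⁴
  top flange (beyond web): d = 5.85 in → contributes +118.7 in⁴
  bottom flange (beyond web): d = -5.85 in → contributes +118.7 in⁴
Total I = 340.7 in⁴.
Radius of gyration: k = √(I/A) = √(340.7 / 14.99) = 4.768 in.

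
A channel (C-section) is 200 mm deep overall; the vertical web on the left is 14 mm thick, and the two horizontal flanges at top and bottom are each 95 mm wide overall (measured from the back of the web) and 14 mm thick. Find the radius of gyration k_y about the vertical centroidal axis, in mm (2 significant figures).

k_y ≈ 28 mm

Decompose the section into non-overlapping parts with the origin at the bottom-left of its bounding rectangle.
Web: 14 × 200, A = 2 800 mm², x = 7 mm, Ī = 45 733 mm⁴.
Top flange (beyond web): 81 × 14, A = 1 134 mm², x = 54.5 mm, Ī = 620 015 mm⁴.
Bottom flange (beyond web): 81 × 14, A = 1 134 mm², x = 54.5 mm, Ī = 620 015 mm⁴.
Centroid: x̄ = ΣA·x / ΣA = 28.26 mm.
Transfer each piece to the vertical centroidal axis using Ī + A·d² with d = x − 28.26:
  web: d = -21.26 mm → contributes +1 310 930 mm⁴
  top flange (beyond web): d = 26.24 mm → contributes +1 401 000 mm⁴
  bottom flange (beyond web): d = 26.24 mm → contributes +1 401 000 mm⁴
Total I = 4 112 931 mm⁴.
Radius of gyration: k = √(I/A) = √(4 112 931 / 5 068) = 28.49 mm.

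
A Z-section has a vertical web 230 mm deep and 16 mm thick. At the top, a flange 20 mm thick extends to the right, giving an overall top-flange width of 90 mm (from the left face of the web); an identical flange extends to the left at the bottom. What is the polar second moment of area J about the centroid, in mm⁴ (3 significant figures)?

Decompose the section into non-overlapping parts with the origin at the bottom-left of its bounding rectangle.
Web: 16 × 230, A = 3 680 mm², y = 115 mm, Ī = 16 222 667 mm⁴.
Top flange (beyond web): 74 × 20, A = 1 480 mm², y = 220 mm, Ī = 49 333 mm⁴.
Bottom flange (beyond web): 74 × 20, A = 1 480 mm², y = 10 mm, Ī = 49 333 mm⁴.
Centroid: ȳ = ΣA·y / ΣA = 115 mm.
Transfer each piece to the centroidal x-axis using Ī + A·d² with d = y − 115:
  web: d = 0 mm → contributes +16 222 667 mm⁴
  top flange (beyond web): d = 105 mm → contributes +16 366 333 mm⁴
  bottom flange (beyond web): d = -105 mm → contributes +16 366 333 mm⁴
Total I = 48 955 333 mm⁴.
For the y-axis: x̄ = 82 mm.
Repeating about the centroidal y-axis gives I_y = 7 423 253 mm⁴.
Polar second moment: J = I_x + I_y = 56 378 587 mm⁴.

J ≈ 5.64 × 10⁷ mm⁴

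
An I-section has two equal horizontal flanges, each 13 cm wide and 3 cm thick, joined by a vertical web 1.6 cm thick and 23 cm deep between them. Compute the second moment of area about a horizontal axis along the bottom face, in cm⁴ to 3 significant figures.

Break the section into simple shapes (no overlaps), measuring from the bottom-left corner of the bounding box.
Bottom flange: 13 × 3, A = 39 cm², y = 1.5 cm, Ī = 29.25 cm⁴.
Web: 1.6 × 23, A = 36.8 cm², y = 14.5 cm, Ī = 1622.3 cm⁴.
Top flange: 13 × 3, A = 39 cm², y = 27.5 cm, Ī = 29.25 cm⁴.
Transfer each piece to the base of the section using Ī + A·d² with d = y − 0:
  bottom flange: d = 1.5 cm → contributes +117 cm⁴
  web: d = 14.5 cm → contributes +9359.5 cm⁴
  top flange: d = 27.5 cm → contributes +29 523 cm⁴
Total I = 38 999 cm⁴.

I_base ≈ 3.90 × 10⁴ cm⁴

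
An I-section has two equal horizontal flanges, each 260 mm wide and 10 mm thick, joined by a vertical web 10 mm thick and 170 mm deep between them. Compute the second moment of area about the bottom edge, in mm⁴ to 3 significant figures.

Decompose the section into non-overlapping parts with the origin at the bottom-left of its bounding rectangle.
Bottom flange: 260 × 10, A = 2 600 mm², y = 5 mm, Ī = 21 667 mm⁴.
Web: 10 × 170, A = 1 700 mm², y = 95 mm, Ī = 4 094 167 mm⁴.
Top flange: 260 × 10, A = 2 600 mm², y = 185 mm, Ī = 21 667 mm⁴.
Transfer each piece to a horizontal axis along the bottom face using Ī + A·d² with d = y − 0:
  bottom flange: d = 5 mm → contributes +86 667 mm⁴
  web: d = 95 mm → contributes +19 436 667 mm⁴
  top flange: d = 185 mm → contributes +89 006 667 mm⁴
Total I = 108 530 000 mm⁴.

I_base ≈ 1.09 × 10⁸ mm⁴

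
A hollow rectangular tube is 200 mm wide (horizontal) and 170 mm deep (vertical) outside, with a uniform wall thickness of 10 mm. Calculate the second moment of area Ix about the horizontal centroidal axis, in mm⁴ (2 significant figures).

Decompose the section into non-overlapping parts with the origin at the bottom-left of its bounding rectangle.
Outer rectangle: 200 × 170, A = 34 000 mm², y = 85 mm, Ī = 81 883 333 mm⁴.
Inner void (subtracted): 180 × 150, A = 27 000 mm², y = 85 mm, Ī = 50 625 000 mm⁴.
By symmetry the centroid is at mid-height, ȳ = 85 mm.
All pieces are centred on the horizontal centroidal axis, so I = ΣĪ (holes subtracted) = 31 258 333 mm⁴.

Ix ≈ 3.1 × 10⁷ mm⁴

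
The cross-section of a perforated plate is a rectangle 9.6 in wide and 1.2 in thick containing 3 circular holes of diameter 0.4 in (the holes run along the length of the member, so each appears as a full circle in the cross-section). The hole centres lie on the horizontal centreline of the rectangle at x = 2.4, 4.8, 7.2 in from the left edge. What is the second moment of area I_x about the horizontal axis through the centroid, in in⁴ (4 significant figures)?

Decompose the section into non-overlapping parts with the origin at the bottom-left of its bounding rectangle.
Plate: 9.6 × 1.2, A = 11.52 in², y = 0.6 in, Ī = 1.3824 in⁴.
Hole 1 (subtracted): ⌀0.4, A = 0.125664 in², y = 0.6 in, Ī = 0.00125664 in⁴.
Hole 2 (subtracted): ⌀0.4, A = 0.125664 in², y = 0.6 in, Ī = 0.00125664 in⁴.
Hole 3 (subtracted): ⌀0.4, A = 0.125664 in², y = 0.6 in, Ī = 0.00125664 in⁴.
By symmetry the centroid is at mid-height, ȳ = 0.6 in.
All pieces are centred on the horizontal axis through the centroid, so I = ΣĪ (holes subtracted) = 1.37863 in⁴.

I_x ≈ 1.379 in⁴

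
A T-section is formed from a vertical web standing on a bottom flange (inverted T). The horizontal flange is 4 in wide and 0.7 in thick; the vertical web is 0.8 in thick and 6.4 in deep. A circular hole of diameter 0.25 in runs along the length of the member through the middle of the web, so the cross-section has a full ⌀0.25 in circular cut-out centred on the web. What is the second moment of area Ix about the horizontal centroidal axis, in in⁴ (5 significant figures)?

Ix ≈ 40.324 in⁴

Treat the section as a set of non-overlapping primitives; coordinates are from the bounding-box lower-left.
Flange: 4 × 0.7, A = 2.8 in², y = 0.35 in, Ī = 0.1143333 in⁴.
Web: 0.8 × 6.4, A = 5.12 in², y = 3.9 in, Ī = 17.47627 in⁴.
Hole (subtracted): ⌀0.25, A = 0.04908739 in², y = 3.9 in, Ī = 0.0001917476 in⁴.
Centroid: ȳ = ΣA·y / ΣA = 2.637122 in.
Transfer each piece to the horizontal centroidal axis using Ī + A·d² with d = y − 2.637122:
  flange: d = -2.287122 in → contributes +14.76093 in⁴
  web: d = 1.262878 in → contributes +25.64195 in⁴
  hole: d = 1.262878 in → contributes −0.07847926 in⁴
Total I = 40.3244 in⁴.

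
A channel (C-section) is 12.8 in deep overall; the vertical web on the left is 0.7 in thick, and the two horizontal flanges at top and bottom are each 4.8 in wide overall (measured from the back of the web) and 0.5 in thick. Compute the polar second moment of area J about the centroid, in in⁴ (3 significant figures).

Treat the section as a set of non-overlapping primitives; coordinates are from the bounding-box lower-left.
Web: 0.7 × 12.8, A = 8.96 in², y = 6.4 in, Ī = 122.33 in⁴.
Top flange (beyond web): 4.1 × 0.5, A = 2.05 in², y = 12.55 in, Ī = 0.042708 in⁴.
Bottom flange (beyond web): 4.1 × 0.5, A = 2.05 in², y = 0.25 in, Ī = 0.042708 in⁴.
By symmetry the centroid is at mid-height, ȳ = 6.4 in.
Transfer each piece to the centroidal x-axis using Ī + A·d² with d = y − 6.4:
  web: d = 0 in → contributes +122.33 in⁴
  top flange (beyond web): d = 6.15 in → contributes +77.579 in⁴
  bottom flange (beyond web): d = -6.15 in → contributes +77.579 in⁴
Total I = 277.49 in⁴.
For the y-axis: x̄ = 1.1034 in.
Repeating about the centroidal y-axis gives I_y = 22.311 in⁴.
Polar second moment: J = I_x + I_y = 299.8 in⁴.

J ≈ 300 in⁴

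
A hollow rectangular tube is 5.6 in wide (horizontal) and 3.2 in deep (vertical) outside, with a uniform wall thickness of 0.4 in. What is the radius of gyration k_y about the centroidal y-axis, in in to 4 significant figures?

k_y ≈ 1.965 in

Decompose the section into non-overlapping parts with the origin at the bottom-left of its bounding rectangle.
Outer rectangle: 5.6 × 3.2, A = 17.92 in², x = 2.8 in, Ī = 46.8309 in⁴.
Inner void (subtracted): 4.8 × 2.4, A = 11.52 in², x = 2.8 in, Ī = 22.1184 in⁴.
By symmetry the centroid is at mid-width, x̄ = 2.8 in.
All pieces are centred on the centroidal y-axis, so I = ΣĪ (holes subtracted) = 24.7125 in⁴.
Radius of gyration: k = √(I/A) = √(24.7125 / 6.4) = 1.96503 in.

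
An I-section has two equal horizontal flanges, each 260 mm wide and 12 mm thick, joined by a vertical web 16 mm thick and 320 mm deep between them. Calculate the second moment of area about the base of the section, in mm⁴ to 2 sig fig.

Decompose the section into non-overlapping parts with the origin at the bottom-left of its bounding rectangle.
Bottom flange: 260 × 12, A = 3 120 mm², y = 6 mm, Ī = 37 440 mm⁴.
Web: 16 × 320, A = 5 120 mm², y = 172 mm, Ī = 43 690 667 mm⁴.
Top flange: 260 × 12, A = 3 120 mm², y = 338 mm, Ī = 37 440 mm⁴.
Transfer each piece to a horizontal axis along the bottom face using Ī + A·d² with d = y − 0:
  bottom flange: d = 6 mm → contributes +149 760 mm⁴
  web: d = 172 mm → contributes +195 160 747 mm⁴
  top flange: d = 338 mm → contributes +356 478 720 mm⁴
Total I = 551 789 227 mm⁴.

I_base ≈ 5.5 × 10⁸ mm⁴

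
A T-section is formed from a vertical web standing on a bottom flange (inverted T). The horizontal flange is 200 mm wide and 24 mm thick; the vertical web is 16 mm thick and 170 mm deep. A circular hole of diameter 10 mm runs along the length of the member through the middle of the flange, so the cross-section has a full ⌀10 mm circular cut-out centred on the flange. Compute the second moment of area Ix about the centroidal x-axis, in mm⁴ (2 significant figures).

Treat the section as a set of non-overlapping primitives; coordinates are from the bounding-box lower-left.
Flange: 200 × 24, A = 4 800 mm², y = 12 mm, Ī = 230 400 mm⁴.
Web: 16 × 170, A = 2 720 mm², y = 109 mm, Ī = 6 550 667 mm⁴.
Hole (subtracted): ⌀10, A = 78.54 mm², y = 12 mm, Ī = 490.9 mm⁴.
Centroid: ȳ = ΣA·y / ΣA = 47.46 mm.
Transfer each piece to the centroidal x-axis using Ī + A·d² with d = y − 47.46:
  flange: d = -35.46 mm → contributes +6 264 412 mm⁴
  web: d = 61.54 mm → contributes +16 853 311 mm⁴
  hole: d = -35.46 mm → contributes −99 222 mm⁴
Total I = 23 018 501 mm⁴.

Ix ≈ 2.3 × 10⁷ mm⁴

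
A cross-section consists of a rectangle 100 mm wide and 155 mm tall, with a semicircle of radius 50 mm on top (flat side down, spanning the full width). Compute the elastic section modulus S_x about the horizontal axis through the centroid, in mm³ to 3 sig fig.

S_x ≈ 5.79 × 10⁵ mm³

Decompose the section into non-overlapping parts with the origin at the bottom-left of its bounding rectangle.
Rectangular body: 100 × 155, A = 15 500 mm², y = 77.5 mm, Ī = 31 032 292 mm⁴.
Semicircular cap: semicircle r = 50, A = 3 927 mm², y = 176.22 mm, Ī = 685 981 mm⁴.
Centroid: ȳ = ΣA·y / ΣA = 97.455 mm.
Transfer each piece to the horizontal axis through the centroid using Ī + A·d² with d = y − 97.455:
  rectangular body: d = -19.955 mm → contributes +37 204 726 mm⁴
  semicircular cap: d = 78.765 mm → contributes +25 048 843 mm⁴
Total I = 62 253 569 mm⁴.
Extreme fibre distance c = 107.54 mm; S = I/c = 578 863 mm³.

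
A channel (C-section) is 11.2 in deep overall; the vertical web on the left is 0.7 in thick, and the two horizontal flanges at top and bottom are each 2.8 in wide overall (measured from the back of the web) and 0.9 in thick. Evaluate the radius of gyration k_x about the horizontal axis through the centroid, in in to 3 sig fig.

Decompose the section into non-overlapping parts with the origin at the bottom-left of its bounding rectangle.
Web: 0.7 × 11.2, A = 7.84 in², y = 5.6 in, Ī = 81.954 in⁴.
Top flange (beyond web): 2.1 × 0.9, A = 1.89 in², y = 10.75 in, Ī = 0.12758 in⁴.
Bottom flange (beyond web): 2.1 × 0.9, A = 1.89 in², y = 0.45 in, Ī = 0.12758 in⁴.
By symmetry the centroid is at mid-height, ȳ = 5.6 in.
Transfer each piece to the horizontal axis through the centroid using Ī + A·d² with d = y − 5.6:
  web: d = 0 in → contributes +81.954 in⁴
  top flange (beyond web): d = 5.15 in → contributes +50.255 in⁴
  bottom flange (beyond web): d = -5.15 in → contributes +50.255 in⁴
Total I = 182.46 in⁴.
Radius of gyration: k = √(I/A) = √(182.46 / 11.62) = 3.9627 in.

k_x ≈ 3.96 in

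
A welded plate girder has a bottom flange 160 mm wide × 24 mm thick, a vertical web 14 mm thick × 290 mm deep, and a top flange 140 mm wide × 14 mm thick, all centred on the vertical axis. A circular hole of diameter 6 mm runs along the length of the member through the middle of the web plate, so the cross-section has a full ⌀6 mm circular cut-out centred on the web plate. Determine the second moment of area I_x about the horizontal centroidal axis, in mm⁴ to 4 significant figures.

I_x ≈ 1.591 × 10⁸ mm⁴

Break the section into simple shapes (no overlaps), measuring from the bottom-left corner of the bounding box.
Bottom plate: 160 × 24, A = 3 840 mm², y = 12 mm, Ī = 184 320 mm⁴.
Web plate: 14 × 290, A = 4 060 mm², y = 169 mm, Ī = 28 453 833 mm⁴.
Top plate: 140 × 14, A = 1 960 mm², y = 321 mm, Ī = 32013.3 mm⁴.
Hole (subtracted): ⌀6, A = 28.2743 mm², y = 169 mm, Ī = 63.6173 mm⁴.
Centroid: ȳ = ΣA·y / ΣA = 137.982 mm.
Transfer each piece to the horizontal centroidal axis using Ī + A·d² with d = y − 137.982:
  bottom plate: d = -125.982 mm → contributes +61 130 789 mm⁴
  web plate: d = 31.018 mm → contributes +32 360 014 mm⁴
  top plate: d = 183.018 mm → contributes +65 683 332 mm⁴
  hole: d = 31.018 mm → contributes −27266.7 mm⁴
Total I = 159 146 868 mm⁴.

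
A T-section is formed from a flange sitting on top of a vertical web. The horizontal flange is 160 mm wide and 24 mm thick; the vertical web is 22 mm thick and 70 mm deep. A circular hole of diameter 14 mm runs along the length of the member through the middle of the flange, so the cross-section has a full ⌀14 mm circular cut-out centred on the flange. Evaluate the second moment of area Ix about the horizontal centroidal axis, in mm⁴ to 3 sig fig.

Ix ≈ 3.21 × 10⁶ mm⁴

Break the section into simple shapes (no overlaps), measuring from the bottom-left corner of the bounding box.
Flange: 160 × 24, A = 3 840 mm², y = 82 mm, Ī = 184 320 mm⁴.
Web: 22 × 70, A = 1 540 mm², y = 35 mm, Ī = 628 833 mm⁴.
Hole (subtracted): ⌀14, A = 153.94 mm², y = 82 mm, Ī = 1885.7 mm⁴.
Centroid: ȳ = ΣA·y / ΣA = 68.15 mm.
Transfer each piece to the horizontal centroidal axis using Ī + A·d² with d = y − 68.15:
  flange: d = 13.85 mm → contributes +920 899 mm⁴
  web: d = -33.15 mm → contributes +2 321 193 mm⁴
  hole: d = 13.85 mm → contributes −31 414 mm⁴
Total I = 3 210 678 mm⁴.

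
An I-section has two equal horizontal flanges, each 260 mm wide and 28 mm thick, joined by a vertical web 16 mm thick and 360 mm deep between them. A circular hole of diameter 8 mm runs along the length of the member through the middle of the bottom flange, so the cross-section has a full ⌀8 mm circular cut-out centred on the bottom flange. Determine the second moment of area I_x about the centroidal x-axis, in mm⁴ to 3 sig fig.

I_x ≈ 6.09 × 10⁸ mm⁴

Decompose the section into non-overlapping parts with the origin at the bottom-left of its bounding rectangle.
Bottom flange: 260 × 28, A = 7 280 mm², y = 14 mm, Ī = 475 627 mm⁴.
Web: 16 × 360, A = 5 760 mm², y = 208 mm, Ī = 62 208 000 mm⁴.
Top flange: 260 × 28, A = 7 280 mm², y = 402 mm, Ī = 475 627 mm⁴.
Hole (subtracted): ⌀8, A = 50.265 mm², y = 14 mm, Ī = 201.06 mm⁴.
Centroid: ȳ = ΣA·y / ΣA = 208.48 mm.
Transfer each piece to the centroidal x-axis using Ī + A·d² with d = y − 208.48:
  bottom flange: d = -194.48 mm → contributes +275 826 289 mm⁴
  web: d = -0.48109 mm → contributes +62 209 333 mm⁴
  top flange: d = 193.52 mm → contributes +273 108 494 mm⁴
  hole: d = -194.48 mm → contributes −1 901 387 mm⁴
Total I = 609 242 729 mm⁴.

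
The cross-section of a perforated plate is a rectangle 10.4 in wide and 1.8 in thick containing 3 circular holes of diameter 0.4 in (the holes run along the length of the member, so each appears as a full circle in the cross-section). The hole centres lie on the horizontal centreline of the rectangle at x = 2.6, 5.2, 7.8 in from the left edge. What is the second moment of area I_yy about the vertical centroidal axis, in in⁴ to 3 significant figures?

Split into non-overlapping primitives; take the origin at the lower-left of the bounding box.
Plate: 10.4 × 1.8, A = 18.72 in², x = 5.2 in, Ī = 168.73 in⁴.
Hole 1 (subtracted): ⌀0.4, A = 0.12566 in², x = 2.6 in, Ī = 0.0012566 in⁴.
Hole 2 (subtracted): ⌀0.4, A = 0.12566 in², x = 5.2 in, Ī = 0.0012566 in⁴.
Hole 3 (subtracted): ⌀0.4, A = 0.12566 in², x = 7.8 in, Ī = 0.0012566 in⁴.
By symmetry the centroid is at mid-width, x̄ = 5.2 in.
Transfer each piece to the vertical centroidal axis using Ī + A·d² with d = x − 5.2:
  plate: d = 0 in → contributes +168.73 in⁴
  hole 1: d = -2.6 in → contributes −0.85074 in⁴
  hole 2: d = 0 in → contributes −0.0012566 in⁴
  hole 3: d = 2.6 in → contributes −0.85074 in⁴
Total I = 167.03 in⁴.

I_yy ≈ 167 in⁴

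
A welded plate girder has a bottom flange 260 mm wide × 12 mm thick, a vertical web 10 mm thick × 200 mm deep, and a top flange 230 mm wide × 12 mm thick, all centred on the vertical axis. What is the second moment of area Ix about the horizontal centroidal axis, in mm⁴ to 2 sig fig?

Treat the section as a set of non-overlapping primitives; coordinates are from the bounding-box lower-left.
Bottom plate: 260 × 12, A = 3 120 mm², y = 6 mm, Ī = 37 440 mm⁴.
Web plate: 10 × 200, A = 2 000 mm², y = 112 mm, Ī = 6 666 667 mm⁴.
Top plate: 230 × 12, A = 2 760 mm², y = 218 mm, Ī = 33 120 mm⁴.
Centroid: ȳ = ΣA·y / ΣA = 107.2 mm.
Transfer each piece to the horizontal centroidal axis using Ī + A·d² with d = y − 107.2:
  bottom plate: d = -101.2 mm → contributes +31 963 812 mm⁴
  web plate: d = 4.843 mm → contributes +6 713 569 mm⁴
  top plate: d = 110.8 mm → contributes +33 942 730 mm⁴
Total I = 72 620 112 mm⁴.

Ix ≈ 7.3 × 10⁷ mm⁴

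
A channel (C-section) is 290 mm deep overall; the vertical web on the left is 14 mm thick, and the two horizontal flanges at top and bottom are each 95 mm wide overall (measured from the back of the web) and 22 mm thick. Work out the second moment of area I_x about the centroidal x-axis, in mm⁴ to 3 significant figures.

I_x ≈ 9.26 × 10⁷ mm⁴

Split into non-overlapping primitives; take the origin at the lower-left of the bounding box.
Web: 14 × 290, A = 4 060 mm², y = 145 mm, Ī = 28 453 833 mm⁴.
Top flange (beyond web): 81 × 22, A = 1 782 mm², y = 279 mm, Ī = 71 874 mm⁴.
Bottom flange (beyond web): 81 × 22, A = 1 782 mm², y = 11 mm, Ī = 71 874 mm⁴.
By symmetry the centroid is at mid-height, ȳ = 145 mm.
Transfer each piece to the centroidal x-axis using Ī + A·d² with d = y − 145:
  web: d = 0 mm → contributes +28 453 833 mm⁴
  top flange (beyond web): d = 134 mm → contributes +32 069 466 mm⁴
  bottom flange (beyond web): d = -134 mm → contributes +32 069 466 mm⁴
Total I = 92 592 765 mm⁴.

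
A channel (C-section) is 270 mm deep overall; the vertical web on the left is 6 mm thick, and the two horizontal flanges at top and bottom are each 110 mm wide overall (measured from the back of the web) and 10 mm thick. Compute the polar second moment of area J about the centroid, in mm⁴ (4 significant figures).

Break the section into simple shapes (no overlaps), measuring from the bottom-left corner of the bounding box.
Web: 6 × 270, A = 1 620 mm², y = 135 mm, Ī = 9 841 500 mm⁴.
Top flange (beyond web): 104 × 10, A = 1 040 mm², y = 265 mm, Ī = 8666.67 mm⁴.
Bottom flange (beyond web): 104 × 10, A = 1 040 mm², y = 5 mm, Ī = 8666.67 mm⁴.
By symmetry the centroid is at mid-height, ȳ = 135 mm.
Transfer each piece to the centroidal x-axis using Ī + A·d² with d = y − 135:
  web: d = 0 mm → contributes +9 841 500 mm⁴
  top flange (beyond web): d = 130 mm → contributes +17 584 667 mm⁴
  bottom flange (beyond web): d = -130 mm → contributes +17 584 667 mm⁴
Total I = 45 010 833 mm⁴.
For the y-axis: x̄ = 33.9189 mm.
Repeating about the centroidal y-axis gives I_y = 4 634 509 mm⁴.
Polar second moment: J = I_x + I_y = 49 645 342 mm⁴.

J ≈ 4.965 × 10⁷ mm⁴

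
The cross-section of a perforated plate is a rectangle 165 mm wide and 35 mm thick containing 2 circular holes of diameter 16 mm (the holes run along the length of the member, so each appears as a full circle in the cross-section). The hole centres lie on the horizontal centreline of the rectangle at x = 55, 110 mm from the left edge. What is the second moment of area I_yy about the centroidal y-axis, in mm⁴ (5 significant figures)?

Treat the section as a set of non-overlapping primitives; coordinates are from the bounding-box lower-left.
Plate: 165 × 35, A = 5 775 mm², x = 82.5 mm, Ī = 13 102 031 mm⁴.
Hole 1 (subtracted): ⌀16, A = 201.0619 mm², x = 55 mm, Ī = 3216.991 mm⁴.
Hole 2 (subtracted): ⌀16, A = 201.0619 mm², x = 110 mm, Ī = 3216.991 mm⁴.
By symmetry the centroid is at mid-width, x̄ = 82.5 mm.
Transfer each piece to the centroidal y-axis using Ī + A·d² with d = x − 82.5:
  plate: d = 0 mm → contributes +13 102 031 mm⁴
  hole 1: d = -27.5 mm → contributes −155270.1 mm⁴
  hole 2: d = 27.5 mm → contributes −155270.1 mm⁴
Total I = 12 791 491 mm⁴.

I_yy ≈ 1.2791 × 10⁷ mm⁴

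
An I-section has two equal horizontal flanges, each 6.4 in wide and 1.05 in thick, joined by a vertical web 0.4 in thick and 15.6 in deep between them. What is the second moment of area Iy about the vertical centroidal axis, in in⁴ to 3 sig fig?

Iy ≈ 46.0 in⁴

Treat the section as a set of non-overlapping primitives; coordinates are from the bounding-box lower-left.
Bottom flange: 6.4 × 1.05, A = 6.72 in², x = 3.2 in, Ī = 22.938 in⁴.
Web: 0.4 × 15.6, A = 6.24 in², x = 3.2 in, Ī = 0.0832 in⁴.
Top flange: 6.4 × 1.05, A = 6.72 in², x = 3.2 in, Ī = 22.938 in⁴.
By symmetry the centroid is at mid-width, x̄ = 3.2 in.
All pieces are centred on the vertical centroidal axis, so I = ΣĪ = 45.958 in⁴.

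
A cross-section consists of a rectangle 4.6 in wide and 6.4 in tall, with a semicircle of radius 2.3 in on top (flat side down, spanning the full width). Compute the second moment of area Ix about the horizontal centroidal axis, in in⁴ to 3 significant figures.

Split into non-overlapping primitives; take the origin at the lower-left of the bounding box.
Rectangular body: 4.6 × 6.4, A = 29.44 in², y = 3.2 in, Ī = 100.49 in⁴.
Semicircular cap: semicircle r = 2.3, A = 8.3095 in², y = 7.3762 in, Ī = 3.0714 in⁴.
Centroid: ȳ = ΣA·y / ΣA = 4.1193 in.
Transfer each piece to the horizontal centroidal axis using Ī + A·d² with d = y − 4.1193:
  rectangular body: d = -0.91926 in → contributes +125.37 in⁴
  semicircular cap: d = 3.2569 in → contributes +91.213 in⁴
Total I = 216.58 in⁴.

Ix ≈ 217 in⁴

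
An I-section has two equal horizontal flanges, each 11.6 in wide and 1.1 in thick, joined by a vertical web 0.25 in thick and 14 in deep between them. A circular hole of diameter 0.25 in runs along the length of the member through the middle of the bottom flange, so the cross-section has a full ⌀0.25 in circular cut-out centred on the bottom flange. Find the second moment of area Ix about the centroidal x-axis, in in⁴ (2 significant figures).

Break the section into simple shapes (no overlaps), measuring from the bottom-left corner of the bounding box.
Bottom flange: 11.6 × 1.1, A = 12.76 in², y = 0.55 in, Ī = 1.287 in⁴.
Web: 0.25 × 14, A = 3.5 in², y = 8.1 in, Ī = 57.17 in⁴.
Top flange: 11.6 × 1.1, A = 12.76 in², y = 15.65 in, Ī = 1.287 in⁴.
Hole (subtracted): ⌀0.25, A = 0.04909 in², y = 0.55 in, Ī = 0.0001917 in⁴.
Centroid: ȳ = ΣA·y / ΣA = 8.113 in.
Transfer each piece to the centroidal x-axis using Ī + A·d² with d = y − 8.113:
  bottom flange: d = -7.563 in → contributes +731.1 in⁴
  web: d = -0.01279 in → contributes +57.17 in⁴
  top flange: d = 7.537 in → contributes +726.2 in⁴
  hole: d = -7.563 in → contributes −2.808 in⁴
Total I = 1 512 in⁴.

Ix ≈ 1500 in⁴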